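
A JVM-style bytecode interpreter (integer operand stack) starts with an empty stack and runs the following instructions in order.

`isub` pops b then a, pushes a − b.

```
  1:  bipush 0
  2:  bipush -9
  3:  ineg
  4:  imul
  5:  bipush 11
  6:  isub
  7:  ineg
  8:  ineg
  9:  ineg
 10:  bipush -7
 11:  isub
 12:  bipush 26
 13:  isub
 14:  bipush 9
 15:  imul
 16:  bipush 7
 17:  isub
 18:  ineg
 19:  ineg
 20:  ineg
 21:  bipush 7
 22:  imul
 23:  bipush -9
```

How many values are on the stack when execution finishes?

2

bipush 0   [0]
bipush -9  [0, -9]
ineg       [0, 9]
imul       [0]
bipush 11  [0, 11]
isub       [-11]
ineg       [11]
ineg       [-11]
ineg       [11]
bipush -7  [11, -7]
isub       [18]
bipush 26  [18, 26]
isub       [-8]
bipush 9   [-8, 9]
imul       [-72]
bipush 7   [-72, 7]
isub       [-79]
ineg       [79]
ineg       [-79]
ineg       [79]
bipush 7   [79, 7]
imul       [553]
bipush -9  [553, -9]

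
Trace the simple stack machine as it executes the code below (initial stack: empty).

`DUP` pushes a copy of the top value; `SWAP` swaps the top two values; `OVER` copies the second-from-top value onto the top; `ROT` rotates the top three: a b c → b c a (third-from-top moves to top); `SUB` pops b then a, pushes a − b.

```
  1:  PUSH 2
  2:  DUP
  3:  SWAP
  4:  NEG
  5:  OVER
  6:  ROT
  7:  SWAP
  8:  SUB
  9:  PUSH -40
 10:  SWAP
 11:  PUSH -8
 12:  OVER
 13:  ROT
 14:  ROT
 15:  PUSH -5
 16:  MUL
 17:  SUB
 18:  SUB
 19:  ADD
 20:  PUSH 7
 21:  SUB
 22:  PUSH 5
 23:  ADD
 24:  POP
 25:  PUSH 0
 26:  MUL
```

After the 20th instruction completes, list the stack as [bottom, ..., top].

PUSH 2   → [2]
DUP      → [2, 2]
SWAP     → [2, 2]
NEG      → [2, -2]
OVER     → [2, -2, 2]
ROT      → [-2, 2, 2]
SWAP     → [-2, 2, 2]
SUB      → [-2, 0]
PUSH -40 → [-2, 0, -40]
SWAP     → [-2, -40, 0]
PUSH -8  → [-2, -40, 0, -8]
OVER     → [-2, -40, 0, -8, 0]
ROT      → [-2, -40, -8, 0, 0]
ROT      → [-2, -40, 0, 0, -8]
PUSH -5  → [-2, -40, 0, 0, -8, -5]
MUL      → [-2, -40, 0, 0, 40]
SUB      → [-2, -40, 0, -40]
SUB      → [-2, -40, 40]
ADD      → [-2, 0]
PUSH 7   → [-2, 0, 7]

[-2, 0, 7]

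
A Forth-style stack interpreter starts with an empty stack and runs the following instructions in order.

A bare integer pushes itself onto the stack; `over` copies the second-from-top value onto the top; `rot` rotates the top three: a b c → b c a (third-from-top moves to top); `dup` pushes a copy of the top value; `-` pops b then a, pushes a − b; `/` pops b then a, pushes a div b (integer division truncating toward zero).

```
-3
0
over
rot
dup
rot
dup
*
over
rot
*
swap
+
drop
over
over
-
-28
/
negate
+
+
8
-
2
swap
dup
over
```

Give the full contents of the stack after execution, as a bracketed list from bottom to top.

[2, -11, -11, -11]

-3     → -3
0      → -3 0
over   → -3 0 -3
rot    → 0 -3 -3
dup    → 0 -3 -3 -3
rot    → 0 -3 -3 -3
dup    → 0 -3 -3 -3 -3
*      → 0 -3 -3 9
over   → 0 -3 -3 9 -3
rot    → 0 -3 9 -3 -3
*      → 0 -3 9 9
swap   → 0 -3 9 9
+      → 0 -3 18
drop   → 0 -3
over   → 0 -3 0
over   → 0 -3 0 -3
-      → 0 -3 3
-28    → 0 -3 3 -28
/      → 0 -3 0
negate → 0 -3 0
+      → 0 -3
+      → -3
8      → -3 8
-      → -11
2      → -11 2
swap   → 2 -11
dup    → 2 -11 -11
over   → 2 -11 -11 -11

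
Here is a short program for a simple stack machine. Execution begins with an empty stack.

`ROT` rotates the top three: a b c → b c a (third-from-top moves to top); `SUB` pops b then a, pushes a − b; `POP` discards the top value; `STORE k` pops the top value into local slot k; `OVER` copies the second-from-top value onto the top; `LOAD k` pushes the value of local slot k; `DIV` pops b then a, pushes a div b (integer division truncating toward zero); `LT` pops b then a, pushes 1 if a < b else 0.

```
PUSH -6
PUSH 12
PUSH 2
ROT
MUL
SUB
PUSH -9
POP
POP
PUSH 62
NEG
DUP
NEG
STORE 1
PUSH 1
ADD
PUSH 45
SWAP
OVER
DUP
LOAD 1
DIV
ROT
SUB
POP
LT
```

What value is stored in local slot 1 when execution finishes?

62

PUSH -6 -> -6
PUSH 12 -> -6 12
PUSH 2  -> -6 12 2
ROT     -> 12 2 -6
MUL     -> 12 -12
SUB     -> 24
PUSH -9 -> 24 -9
POP     -> 24
POP     -> (empty)
PUSH 62 -> 62
NEG     -> -62
DUP     -> -62 -62
NEG     -> -62 62
STORE 1 -> -62
PUSH 1  -> -62 1
ADD     -> -61
PUSH 45 -> -61 45
SWAP    -> 45 -61
OVER    -> 45 -61 45
DUP     -> 45 -61 45 45
LOAD 1  -> 45 -61 45 45 62
DIV     -> 45 -61 45 0
ROT     -> 45 45 0 -61
SUB     -> 45 45 61
POP     -> 45 45
LT      -> 0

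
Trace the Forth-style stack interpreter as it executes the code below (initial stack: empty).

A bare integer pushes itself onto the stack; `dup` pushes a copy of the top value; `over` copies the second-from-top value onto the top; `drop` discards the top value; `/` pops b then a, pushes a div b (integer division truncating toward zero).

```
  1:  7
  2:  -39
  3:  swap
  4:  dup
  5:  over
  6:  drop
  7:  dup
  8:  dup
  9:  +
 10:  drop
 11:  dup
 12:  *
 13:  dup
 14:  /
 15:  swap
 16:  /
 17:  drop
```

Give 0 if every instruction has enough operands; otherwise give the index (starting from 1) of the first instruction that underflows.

7    -> 7
-39  -> 7 -39
swap -> -39 7
dup  -> -39 7 7
over -> -39 7 7 7
drop -> -39 7 7
dup  -> -39 7 7 7
dup  -> -39 7 7 7 7
+    -> -39 7 7 14
drop -> -39 7 7
dup  -> -39 7 7 7
*    -> -39 7 49
dup  -> -39 7 49 49
/    -> -39 7 1
swap -> -39 1 7
/    -> -39 0
drop -> -39

0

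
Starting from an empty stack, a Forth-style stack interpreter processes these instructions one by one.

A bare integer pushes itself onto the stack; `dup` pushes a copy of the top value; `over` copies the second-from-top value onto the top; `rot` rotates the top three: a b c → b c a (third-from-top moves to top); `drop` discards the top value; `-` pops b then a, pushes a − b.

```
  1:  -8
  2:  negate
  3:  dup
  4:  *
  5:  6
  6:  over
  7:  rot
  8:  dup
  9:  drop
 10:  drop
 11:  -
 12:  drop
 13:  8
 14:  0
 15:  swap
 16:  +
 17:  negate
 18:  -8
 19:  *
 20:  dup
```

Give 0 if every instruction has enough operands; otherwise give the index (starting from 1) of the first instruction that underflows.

0

-8     → -8
negate → 8
dup    → 8 8
*      → 64
6      → 64 6
over   → 64 6 64
rot    → 6 64 64
dup    → 6 64 64 64
drop   → 6 64 64
drop   → 6 64
-      → -58
drop   → (empty)
8      → 8
0      → 8 0
swap   → 0 8
+      → 8
negate → -8
-8     → -8 -8
*      → 64
dup    → 64 64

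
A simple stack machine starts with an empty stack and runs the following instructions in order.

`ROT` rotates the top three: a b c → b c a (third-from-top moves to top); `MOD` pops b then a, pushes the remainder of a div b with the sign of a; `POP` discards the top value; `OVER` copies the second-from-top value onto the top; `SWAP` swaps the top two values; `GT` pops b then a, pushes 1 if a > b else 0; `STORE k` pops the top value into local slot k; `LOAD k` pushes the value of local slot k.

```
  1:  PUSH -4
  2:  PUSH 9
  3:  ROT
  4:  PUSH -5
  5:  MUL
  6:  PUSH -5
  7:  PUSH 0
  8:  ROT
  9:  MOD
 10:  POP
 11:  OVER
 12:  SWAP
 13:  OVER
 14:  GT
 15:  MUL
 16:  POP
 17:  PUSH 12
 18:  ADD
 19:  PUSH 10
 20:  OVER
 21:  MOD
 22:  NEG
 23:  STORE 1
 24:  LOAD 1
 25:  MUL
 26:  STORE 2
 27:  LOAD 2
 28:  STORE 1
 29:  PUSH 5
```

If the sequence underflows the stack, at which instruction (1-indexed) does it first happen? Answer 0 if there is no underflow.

3

PUSH -4  -4
PUSH 9   -4 9
ROT  — needs 3 operands, stack has 2 → underflow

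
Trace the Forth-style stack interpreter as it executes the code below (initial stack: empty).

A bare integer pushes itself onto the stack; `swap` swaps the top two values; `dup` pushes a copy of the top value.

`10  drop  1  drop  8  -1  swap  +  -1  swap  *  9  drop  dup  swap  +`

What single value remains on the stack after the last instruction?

10   → [10]
drop → []
1    → [1]
drop → []
8    → [8]
-1   → [8, -1]
swap → [-1, 8]
+    → [7]
-1   → [7, -1]
swap → [-1, 7]
*    → [-7]
9    → [-7, 9]
drop → [-7]
dup  → [-7, -7]
swap → [-7, -7]
+    → [-14]

-14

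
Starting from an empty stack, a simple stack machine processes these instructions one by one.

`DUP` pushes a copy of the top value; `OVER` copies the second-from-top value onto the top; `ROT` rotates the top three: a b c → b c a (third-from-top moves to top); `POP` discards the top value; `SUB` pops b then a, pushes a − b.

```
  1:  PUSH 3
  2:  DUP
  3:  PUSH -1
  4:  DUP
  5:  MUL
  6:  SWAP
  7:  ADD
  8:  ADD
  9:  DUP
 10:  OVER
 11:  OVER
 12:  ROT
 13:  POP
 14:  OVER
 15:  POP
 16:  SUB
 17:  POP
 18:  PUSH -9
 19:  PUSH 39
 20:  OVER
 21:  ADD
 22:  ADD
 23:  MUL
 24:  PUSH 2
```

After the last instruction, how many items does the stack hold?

2

PUSH 3  → 3
DUP     → 3 3
PUSH -1 → 3 3 -1
DUP     → 3 3 -1 -1
MUL     → 3 3 1
SWAP    → 3 1 3
ADD     → 3 4
ADD     → 7
DUP     → 7 7
OVER    → 7 7 7
OVER    → 7 7 7 7
ROT     → 7 7 7 7
POP     → 7 7 7
OVER    → 7 7 7 7
POP     → 7 7 7
SUB     → 7 0
POP     → 7
PUSH -9 → 7 -9
PUSH 39 → 7 -9 39
OVER    → 7 -9 39 -9
ADD     → 7 -9 30
ADD     → 7 21
MUL     → 147
PUSH 2  → 147 2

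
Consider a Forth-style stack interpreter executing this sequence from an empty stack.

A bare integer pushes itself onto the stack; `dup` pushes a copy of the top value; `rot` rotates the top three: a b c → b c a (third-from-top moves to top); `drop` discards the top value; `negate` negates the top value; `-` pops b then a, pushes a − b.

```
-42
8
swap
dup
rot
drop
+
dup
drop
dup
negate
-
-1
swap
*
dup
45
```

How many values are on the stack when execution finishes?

3

-42    : [-42]
8      : [-42, 8]
swap   : [8, -42]
dup    : [8, -42, -42]
rot    : [-42, -42, 8]
drop   : [-42, -42]
+      : [-84]
dup    : [-84, -84]
drop   : [-84]
dup    : [-84, -84]
negate : [-84, 84]
-      : [-168]
-1     : [-168, -1]
swap   : [-1, -168]
*      : [168]
dup    : [168, 168]
45     : [168, 168, 45]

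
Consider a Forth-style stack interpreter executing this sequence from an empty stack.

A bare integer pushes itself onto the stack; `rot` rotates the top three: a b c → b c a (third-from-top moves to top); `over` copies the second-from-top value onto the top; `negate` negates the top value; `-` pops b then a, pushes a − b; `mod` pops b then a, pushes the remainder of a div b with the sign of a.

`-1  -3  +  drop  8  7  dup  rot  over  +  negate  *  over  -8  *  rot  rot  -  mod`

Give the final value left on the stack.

-1     → [-1]
-3     → [-1, -3]
+      → [-4]
drop   → []
8      → [8]
7      → [8, 7]
dup    → [8, 7, 7]
rot    → [7, 7, 8]
over   → [7, 7, 8, 7]
+      → [7, 7, 15]
negate → [7, 7, -15]
*      → [7, -105]
over   → [7, -105, 7]
-8     → [7, -105, 7, -8]
*      → [7, -105, -56]
rot    → [-105, -56, 7]
rot    → [-56, 7, -105]
-      → [-56, 112]
mod    → [-56]

-56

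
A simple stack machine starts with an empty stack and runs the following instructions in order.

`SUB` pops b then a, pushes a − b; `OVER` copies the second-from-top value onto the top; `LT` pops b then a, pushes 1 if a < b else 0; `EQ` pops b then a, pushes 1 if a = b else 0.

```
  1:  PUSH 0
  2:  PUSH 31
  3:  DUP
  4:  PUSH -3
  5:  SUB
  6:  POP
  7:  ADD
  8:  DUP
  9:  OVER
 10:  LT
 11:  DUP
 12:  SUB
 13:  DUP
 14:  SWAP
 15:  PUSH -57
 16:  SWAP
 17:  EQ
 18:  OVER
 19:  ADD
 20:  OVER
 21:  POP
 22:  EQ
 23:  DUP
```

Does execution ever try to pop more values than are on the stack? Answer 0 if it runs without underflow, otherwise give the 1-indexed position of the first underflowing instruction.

PUSH 0    [0]
PUSH 31   [0, 31]
DUP       [0, 31, 31]
PUSH -3   [0, 31, 31, -3]
SUB       [0, 31, 34]
POP       [0, 31]
ADD       [31]
DUP       [31, 31]
OVER      [31, 31, 31]
LT        [31, 0]
DUP       [31, 0, 0]
SUB       [31, 0]
DUP       [31, 0, 0]
SWAP      [31, 0, 0]
PUSH -57  [31, 0, 0, -57]
SWAP      [31, 0, -57, 0]
EQ        [31, 0, 0]
OVER      [31, 0, 0, 0]
ADD       [31, 0, 0]
OVER      [31, 0, 0, 0]
POP       [31, 0, 0]
EQ        [31, 1]
DUP       [31, 1, 1]

0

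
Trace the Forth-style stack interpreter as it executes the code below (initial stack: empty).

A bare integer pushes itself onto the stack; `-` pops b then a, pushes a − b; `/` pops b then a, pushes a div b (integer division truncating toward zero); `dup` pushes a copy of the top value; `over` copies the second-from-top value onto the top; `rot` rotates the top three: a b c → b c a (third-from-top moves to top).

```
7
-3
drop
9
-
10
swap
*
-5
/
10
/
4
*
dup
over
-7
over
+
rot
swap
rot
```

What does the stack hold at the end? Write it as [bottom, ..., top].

7    → 7
-3   → 7 -3
drop → 7
9    → 7 9
-    → -2
10   → -2 10
swap → 10 -2
*    → -20
-5   → -20 -5
/    → 4
10   → 4 10
/    → 0
4    → 0 4
*    → 0
dup  → 0 0
over → 0 0 0
-7   → 0 0 0 -7
over → 0 0 0 -7 0
+    → 0 0 0 -7
rot  → 0 0 -7 0
swap → 0 0 0 -7
rot  → 0 0 -7 0

[0, 0, -7, 0]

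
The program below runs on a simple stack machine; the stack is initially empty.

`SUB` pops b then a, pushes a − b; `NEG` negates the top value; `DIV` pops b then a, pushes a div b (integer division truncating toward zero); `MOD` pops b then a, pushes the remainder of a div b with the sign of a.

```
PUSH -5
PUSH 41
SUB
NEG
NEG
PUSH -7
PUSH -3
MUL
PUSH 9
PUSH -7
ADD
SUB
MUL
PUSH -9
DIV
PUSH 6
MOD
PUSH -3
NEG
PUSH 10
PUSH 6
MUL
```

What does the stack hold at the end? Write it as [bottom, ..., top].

PUSH -5 -> [-5]
PUSH 41 -> [-5, 41]
SUB     -> [-46]
NEG     -> [46]
NEG     -> [-46]
PUSH -7 -> [-46, -7]
PUSH -3 -> [-46, -7, -3]
MUL     -> [-46, 21]
PUSH 9  -> [-46, 21, 9]
PUSH -7 -> [-46, 21, 9, -7]
ADD     -> [-46, 21, 2]
SUB     -> [-46, 19]
MUL     -> [-874]
PUSH -9 -> [-874, -9]
DIV     -> [97]
PUSH 6  -> [97, 6]
MOD     -> [1]
PUSH -3 -> [1, -3]
NEG     -> [1, 3]
PUSH 10 -> [1, 3, 10]
PUSH 6  -> [1, 3, 10, 6]
MUL     -> [1, 3, 60]

[1, 3, 60]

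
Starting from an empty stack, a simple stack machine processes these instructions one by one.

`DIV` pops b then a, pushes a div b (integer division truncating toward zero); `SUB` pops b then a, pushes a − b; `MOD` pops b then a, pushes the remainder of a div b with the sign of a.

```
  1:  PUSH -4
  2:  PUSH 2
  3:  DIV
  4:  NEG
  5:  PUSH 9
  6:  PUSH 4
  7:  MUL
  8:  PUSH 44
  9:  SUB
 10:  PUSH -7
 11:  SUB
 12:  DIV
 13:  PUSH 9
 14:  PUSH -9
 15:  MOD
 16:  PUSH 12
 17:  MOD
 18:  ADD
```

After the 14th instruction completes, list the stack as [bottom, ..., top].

PUSH -4  -4
PUSH 2   -4 2
DIV      -2
NEG      2
PUSH 9   2 9
PUSH 4   2 9 4
MUL      2 36
PUSH 44  2 36 44
SUB      2 -8
PUSH -7  2 -8 -7
SUB      2 -1
DIV      -2
PUSH 9   -2 9
PUSH -9  -2 9 -9

[-2, 9, -9]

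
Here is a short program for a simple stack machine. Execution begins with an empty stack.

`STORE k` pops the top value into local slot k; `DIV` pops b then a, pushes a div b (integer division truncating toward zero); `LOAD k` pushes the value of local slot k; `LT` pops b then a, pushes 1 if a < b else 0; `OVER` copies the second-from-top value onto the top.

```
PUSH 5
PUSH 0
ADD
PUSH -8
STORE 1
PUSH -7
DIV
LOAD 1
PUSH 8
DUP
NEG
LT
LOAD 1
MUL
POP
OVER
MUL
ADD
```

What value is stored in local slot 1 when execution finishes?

PUSH 5   [5]
PUSH 0   [5, 0]
ADD      [5]
PUSH -8  [5, -8]
STORE 1  [5]
PUSH -7  [5, -7]
DIV      [0]
LOAD 1   [0, -8]
PUSH 8   [0, -8, 8]
DUP      [0, -8, 8, 8]
NEG      [0, -8, 8, -8]
LT       [0, -8, 0]
LOAD 1   [0, -8, 0, -8]
MUL      [0, -8, 0]
POP      [0, -8]
OVER     [0, -8, 0]
MUL      [0, 0]
ADD      [0]

-8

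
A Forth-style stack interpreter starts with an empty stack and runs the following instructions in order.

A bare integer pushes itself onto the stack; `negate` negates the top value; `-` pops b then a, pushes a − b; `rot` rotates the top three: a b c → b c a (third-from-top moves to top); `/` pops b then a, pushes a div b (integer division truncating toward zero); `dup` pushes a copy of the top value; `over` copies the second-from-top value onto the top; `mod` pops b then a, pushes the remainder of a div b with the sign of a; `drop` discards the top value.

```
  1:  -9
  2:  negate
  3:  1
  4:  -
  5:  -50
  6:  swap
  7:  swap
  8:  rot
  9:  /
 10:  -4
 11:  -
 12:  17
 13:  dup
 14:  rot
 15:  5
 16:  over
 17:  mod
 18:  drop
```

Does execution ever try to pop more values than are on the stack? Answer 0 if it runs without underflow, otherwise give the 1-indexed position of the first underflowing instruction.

-9     -> [-9]
negate -> [9]
1      -> [9, 1]
-      -> [8]
-50    -> [8, -50]
swap   -> [-50, 8]
swap   -> [8, -50]
rot  — needs 3 operands, stack has 2 → underflow

8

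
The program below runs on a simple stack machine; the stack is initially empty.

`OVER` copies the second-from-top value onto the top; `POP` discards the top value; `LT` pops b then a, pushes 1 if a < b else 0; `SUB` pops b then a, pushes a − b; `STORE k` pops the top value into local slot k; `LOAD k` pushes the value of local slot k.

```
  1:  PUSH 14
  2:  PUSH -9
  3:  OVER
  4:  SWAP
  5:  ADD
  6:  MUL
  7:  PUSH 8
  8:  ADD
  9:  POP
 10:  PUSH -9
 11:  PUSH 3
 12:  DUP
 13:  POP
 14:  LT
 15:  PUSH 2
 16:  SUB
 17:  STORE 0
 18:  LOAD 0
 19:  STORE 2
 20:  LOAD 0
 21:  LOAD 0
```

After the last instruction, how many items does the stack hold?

2

PUSH 14 → 14
PUSH -9 → 14 -9
OVER    → 14 -9 14
SWAP    → 14 14 -9
ADD     → 14 5
MUL     → 70
PUSH 8  → 70 8
ADD     → 78
POP     → (empty)
PUSH -9 → -9
PUSH 3  → -9 3
DUP     → -9 3 3
POP     → -9 3
LT      → 1
PUSH 2  → 1 2
SUB     → -1
STORE 0 → (empty)
LOAD 0  → -1
STORE 2 → (empty)
LOAD 0  → -1
LOAD 0  → -1 -1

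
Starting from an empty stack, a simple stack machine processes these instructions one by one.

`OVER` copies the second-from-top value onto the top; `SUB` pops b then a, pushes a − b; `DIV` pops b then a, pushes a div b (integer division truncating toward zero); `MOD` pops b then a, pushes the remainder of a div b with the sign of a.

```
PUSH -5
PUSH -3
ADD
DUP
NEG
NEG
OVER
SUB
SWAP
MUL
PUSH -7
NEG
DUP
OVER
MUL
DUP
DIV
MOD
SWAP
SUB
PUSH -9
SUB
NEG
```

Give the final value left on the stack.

-9

PUSH -5 → -5
PUSH -3 → -5 -3
ADD     → -8
DUP     → -8 -8
NEG     → -8 8
NEG     → -8 -8
OVER    → -8 -8 -8
SUB     → -8 0
SWAP    → 0 -8
MUL     → 0
PUSH -7 → 0 -7
NEG     → 0 7
DUP     → 0 7 7
OVER    → 0 7 7 7
MUL     → 0 7 49
DUP     → 0 7 49 49
DIV     → 0 7 1
MOD     → 0 0
SWAP    → 0 0
SUB     → 0
PUSH -9 → 0 -9
SUB     → 9
NEG     → -9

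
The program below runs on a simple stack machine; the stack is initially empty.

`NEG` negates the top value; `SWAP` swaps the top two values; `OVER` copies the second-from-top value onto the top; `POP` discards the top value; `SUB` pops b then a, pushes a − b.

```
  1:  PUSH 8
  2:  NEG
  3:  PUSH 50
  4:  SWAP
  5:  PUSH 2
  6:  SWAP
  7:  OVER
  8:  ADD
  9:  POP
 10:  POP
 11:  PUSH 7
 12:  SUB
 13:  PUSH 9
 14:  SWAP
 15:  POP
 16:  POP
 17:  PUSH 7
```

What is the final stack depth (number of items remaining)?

PUSH 8  : 8
NEG     : -8
PUSH 50 : -8 50
SWAP    : 50 -8
PUSH 2  : 50 -8 2
SWAP    : 50 2 -8
OVER    : 50 2 -8 2
ADD     : 50 2 -6
POP     : 50 2
POP     : 50
PUSH 7  : 50 7
SUB     : 43
PUSH 9  : 43 9
SWAP    : 9 43
POP     : 9
POP     : (empty)
PUSH 7  : 7

1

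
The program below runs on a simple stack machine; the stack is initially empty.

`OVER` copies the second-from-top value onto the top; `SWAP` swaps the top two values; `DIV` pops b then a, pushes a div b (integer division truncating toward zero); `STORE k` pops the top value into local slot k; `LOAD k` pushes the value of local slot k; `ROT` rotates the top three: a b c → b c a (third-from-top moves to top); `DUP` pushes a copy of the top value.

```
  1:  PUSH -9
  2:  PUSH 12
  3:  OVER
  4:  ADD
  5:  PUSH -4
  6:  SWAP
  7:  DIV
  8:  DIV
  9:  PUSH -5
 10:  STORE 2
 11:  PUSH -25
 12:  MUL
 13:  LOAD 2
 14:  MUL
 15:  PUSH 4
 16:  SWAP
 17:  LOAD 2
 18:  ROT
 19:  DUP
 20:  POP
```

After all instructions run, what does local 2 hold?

-5

PUSH -9   [-9]
PUSH 12   [-9, 12]
OVER      [-9, 12, -9]
ADD       [-9, 3]
PUSH -4   [-9, 3, -4]
SWAP      [-9, -4, 3]
DIV       [-9, -1]
DIV       [9]
PUSH -5   [9, -5]
STORE 2   [9]
PUSH -25  [9, -25]
MUL       [-225]
LOAD 2    [-225, -5]
MUL       [1125]
PUSH 4    [1125, 4]
SWAP      [4, 1125]
LOAD 2    [4, 1125, -5]
ROT       [1125, -5, 4]
DUP       [1125, -5, 4, 4]
POP       [1125, -5, 4]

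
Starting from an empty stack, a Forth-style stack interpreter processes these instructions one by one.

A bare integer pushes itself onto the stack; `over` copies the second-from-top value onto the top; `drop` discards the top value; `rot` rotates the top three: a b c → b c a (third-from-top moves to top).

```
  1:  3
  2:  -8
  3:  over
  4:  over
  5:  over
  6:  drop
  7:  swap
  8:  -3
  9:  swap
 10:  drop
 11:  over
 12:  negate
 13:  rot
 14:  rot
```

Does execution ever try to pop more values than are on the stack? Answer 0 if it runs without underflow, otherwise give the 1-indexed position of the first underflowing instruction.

0

3      : [3]
-8     : [3, -8]
over   : [3, -8, 3]
over   : [3, -8, 3, -8]
over   : [3, -8, 3, -8, 3]
drop   : [3, -8, 3, -8]
swap   : [3, -8, -8, 3]
-3     : [3, -8, -8, 3, -3]
swap   : [3, -8, -8, -3, 3]
drop   : [3, -8, -8, -3]
over   : [3, -8, -8, -3, -8]
negate : [3, -8, -8, -3, 8]
rot    : [3, -8, -3, 8, -8]
rot    : [3, -8, 8, -8, -3]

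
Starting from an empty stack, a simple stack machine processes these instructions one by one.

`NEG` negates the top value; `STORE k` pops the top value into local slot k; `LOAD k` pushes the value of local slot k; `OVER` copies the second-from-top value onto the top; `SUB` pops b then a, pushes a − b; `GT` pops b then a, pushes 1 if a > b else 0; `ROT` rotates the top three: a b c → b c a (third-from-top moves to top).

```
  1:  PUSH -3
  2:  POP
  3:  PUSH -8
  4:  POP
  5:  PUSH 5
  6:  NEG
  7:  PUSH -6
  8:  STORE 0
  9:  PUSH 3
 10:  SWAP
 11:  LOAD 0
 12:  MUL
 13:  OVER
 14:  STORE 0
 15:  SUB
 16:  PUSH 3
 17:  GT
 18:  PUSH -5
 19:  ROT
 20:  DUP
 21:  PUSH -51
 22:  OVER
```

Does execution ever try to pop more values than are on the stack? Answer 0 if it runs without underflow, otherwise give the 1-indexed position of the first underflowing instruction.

PUSH -3  -3
POP      (empty)
PUSH -8  -8
POP      (empty)
PUSH 5   5
NEG      -5
PUSH -6  -5 -6
STORE 0  -5
PUSH 3   -5 3
SWAP     3 -5
LOAD 0   3 -5 -6
MUL      3 30
OVER     3 30 3
STORE 0  3 30
SUB      -27
PUSH 3   -27 3
GT       0
PUSH -5  0 -5
ROT  — needs 3 operands, stack has 2 → underflow

19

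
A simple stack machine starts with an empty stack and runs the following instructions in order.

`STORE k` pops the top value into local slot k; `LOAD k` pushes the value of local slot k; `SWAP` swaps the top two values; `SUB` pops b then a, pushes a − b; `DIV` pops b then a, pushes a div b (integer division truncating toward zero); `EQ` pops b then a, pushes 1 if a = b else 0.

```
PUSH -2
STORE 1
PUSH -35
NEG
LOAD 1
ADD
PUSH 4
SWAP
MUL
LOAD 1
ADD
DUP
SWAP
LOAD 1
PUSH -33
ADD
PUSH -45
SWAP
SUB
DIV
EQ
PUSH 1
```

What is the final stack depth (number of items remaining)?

PUSH -2  : [-2]
STORE 1  : []
PUSH -35 : [-35]
NEG      : [35]
LOAD 1   : [35, -2]
ADD      : [33]
PUSH 4   : [33, 4]
SWAP     : [4, 33]
MUL      : [132]
LOAD 1   : [132, -2]
ADD      : [130]
DUP      : [130, 130]
SWAP     : [130, 130]
LOAD 1   : [130, 130, -2]
PUSH -33 : [130, 130, -2, -33]
ADD      : [130, 130, -35]
PUSH -45 : [130, 130, -35, -45]
SWAP     : [130, 130, -45, -35]
SUB      : [130, 130, -10]
DIV      : [130, -13]
EQ       : [0]
PUSH 1   : [0, 1]

2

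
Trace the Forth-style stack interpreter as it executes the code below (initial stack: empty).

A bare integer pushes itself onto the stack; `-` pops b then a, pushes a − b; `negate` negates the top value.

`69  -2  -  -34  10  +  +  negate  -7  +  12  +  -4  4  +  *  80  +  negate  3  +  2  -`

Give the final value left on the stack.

-79

69     -> 69
-2     -> 69 -2
-      -> 71
-34    -> 71 -34
10     -> 71 -34 10
+      -> 71 -24
+      -> 47
negate -> -47
-7     -> -47 -7
+      -> -54
12     -> -54 12
+      -> -42
-4     -> -42 -4
4      -> -42 -4 4
+      -> -42 0
*      -> 0
80     -> 0 80
+      -> 80
negate -> -80
3      -> -80 3
+      -> -77
2      -> -77 2
-      -> -79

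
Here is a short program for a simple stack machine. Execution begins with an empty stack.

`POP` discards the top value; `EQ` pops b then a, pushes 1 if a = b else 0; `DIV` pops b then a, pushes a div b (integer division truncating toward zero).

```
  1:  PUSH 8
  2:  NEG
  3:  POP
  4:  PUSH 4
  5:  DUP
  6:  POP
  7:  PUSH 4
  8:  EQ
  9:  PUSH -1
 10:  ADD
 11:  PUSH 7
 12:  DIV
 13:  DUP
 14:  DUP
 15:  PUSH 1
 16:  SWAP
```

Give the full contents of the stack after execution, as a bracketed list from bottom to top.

PUSH 8  → 8
NEG     → -8
POP     → (empty)
PUSH 4  → 4
DUP     → 4 4
POP     → 4
PUSH 4  → 4 4
EQ      → 1
PUSH -1 → 1 -1
ADD     → 0
PUSH 7  → 0 7
DIV     → 0
DUP     → 0 0
DUP     → 0 0 0
PUSH 1  → 0 0 0 1
SWAP    → 0 0 1 0

[0, 0, 1, 0]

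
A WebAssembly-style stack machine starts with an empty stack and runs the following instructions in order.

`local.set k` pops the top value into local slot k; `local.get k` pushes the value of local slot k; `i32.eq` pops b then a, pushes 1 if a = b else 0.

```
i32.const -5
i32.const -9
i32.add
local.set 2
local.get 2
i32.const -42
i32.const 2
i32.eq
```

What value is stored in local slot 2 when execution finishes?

i32.const -5  : [-5]
i32.const -9  : [-5, -9]
i32.add       : [-14]
local.set 2   : []
local.get 2   : [-14]
i32.const -42 : [-14, -42]
i32.const 2   : [-14, -42, 2]
i32.eq        : [-14, 0]

-14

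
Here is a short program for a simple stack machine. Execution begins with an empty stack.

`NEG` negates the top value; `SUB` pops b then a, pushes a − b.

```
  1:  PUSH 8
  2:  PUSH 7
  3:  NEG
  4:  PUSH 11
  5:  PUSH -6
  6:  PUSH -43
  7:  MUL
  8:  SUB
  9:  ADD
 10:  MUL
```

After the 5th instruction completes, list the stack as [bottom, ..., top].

[8, -7, 11, -6]

PUSH 8  → 8
PUSH 7  → 8 7
NEG     → 8 -7
PUSH 11 → 8 -7 11
PUSH -6 → 8 -7 11 -6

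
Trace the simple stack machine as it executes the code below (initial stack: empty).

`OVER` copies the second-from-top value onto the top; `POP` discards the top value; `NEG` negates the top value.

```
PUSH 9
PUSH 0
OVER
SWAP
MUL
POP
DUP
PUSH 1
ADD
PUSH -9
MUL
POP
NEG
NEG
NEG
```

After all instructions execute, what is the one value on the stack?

-9

PUSH 9  → [9]
PUSH 0  → [9, 0]
OVER    → [9, 0, 9]
SWAP    → [9, 9, 0]
MUL     → [9, 0]
POP     → [9]
DUP     → [9, 9]
PUSH 1  → [9, 9, 1]
ADD     → [9, 10]
PUSH -9 → [9, 10, -9]
MUL     → [9, -90]
POP     → [9]
NEG     → [-9]
NEG     → [9]
NEG     → [-9]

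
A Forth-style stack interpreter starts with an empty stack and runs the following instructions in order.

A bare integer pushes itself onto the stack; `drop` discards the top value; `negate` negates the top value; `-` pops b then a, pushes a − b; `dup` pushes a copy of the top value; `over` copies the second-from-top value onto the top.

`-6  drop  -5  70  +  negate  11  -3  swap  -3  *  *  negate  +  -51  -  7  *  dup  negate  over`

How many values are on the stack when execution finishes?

3

-6     -> [-6]
drop   -> []
-5     -> [-5]
70     -> [-5, 70]
+      -> [65]
negate -> [-65]
11     -> [-65, 11]
-3     -> [-65, 11, -3]
swap   -> [-65, -3, 11]
-3     -> [-65, -3, 11, -3]
*      -> [-65, -3, -33]
*      -> [-65, 99]
negate -> [-65, -99]
+      -> [-164]
-51    -> [-164, -51]
-      -> [-113]
7      -> [-113, 7]
*      -> [-791]
dup    -> [-791, -791]
negate -> [-791, 791]
over   -> [-791, 791, -791]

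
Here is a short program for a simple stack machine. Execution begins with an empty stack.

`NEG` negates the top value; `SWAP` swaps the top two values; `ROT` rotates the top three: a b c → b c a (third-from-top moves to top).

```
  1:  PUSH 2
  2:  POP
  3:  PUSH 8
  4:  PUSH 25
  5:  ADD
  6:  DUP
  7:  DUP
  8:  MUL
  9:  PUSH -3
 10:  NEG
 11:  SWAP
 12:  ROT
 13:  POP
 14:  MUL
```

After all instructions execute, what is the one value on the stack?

3267

PUSH 2  -> 2
POP     -> (empty)
PUSH 8  -> 8
PUSH 25 -> 8 25
ADD     -> 33
DUP     -> 33 33
DUP     -> 33 33 33
MUL     -> 33 1089
PUSH -3 -> 33 1089 -3
NEG     -> 33 1089 3
SWAP    -> 33 3 1089
ROT     -> 3 1089 33
POP     -> 3 1089
MUL     -> 3267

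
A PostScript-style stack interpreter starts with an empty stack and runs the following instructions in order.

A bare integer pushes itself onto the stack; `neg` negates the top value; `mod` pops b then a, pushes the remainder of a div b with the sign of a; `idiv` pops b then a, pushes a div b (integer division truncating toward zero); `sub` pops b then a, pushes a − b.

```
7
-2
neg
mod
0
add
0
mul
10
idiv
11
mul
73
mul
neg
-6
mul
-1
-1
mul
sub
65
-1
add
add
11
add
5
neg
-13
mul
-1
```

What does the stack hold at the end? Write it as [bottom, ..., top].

7    : 7
-2   : 7 -2
neg  : 7 2
mod  : 1
0    : 1 0
add  : 1
0    : 1 0
mul  : 0
10   : 0 10
idiv : 0
11   : 0 11
mul  : 0
73   : 0 73
mul  : 0
neg  : 0
-6   : 0 -6
mul  : 0
-1   : 0 -1
-1   : 0 -1 -1
mul  : 0 1
sub  : -1
65   : -1 65
-1   : -1 65 -1
add  : -1 64
add  : 63
11   : 63 11
add  : 74
5    : 74 5
neg  : 74 -5
-13  : 74 -5 -13
mul  : 74 65
-1   : 74 65 -1

[74, 65, -1]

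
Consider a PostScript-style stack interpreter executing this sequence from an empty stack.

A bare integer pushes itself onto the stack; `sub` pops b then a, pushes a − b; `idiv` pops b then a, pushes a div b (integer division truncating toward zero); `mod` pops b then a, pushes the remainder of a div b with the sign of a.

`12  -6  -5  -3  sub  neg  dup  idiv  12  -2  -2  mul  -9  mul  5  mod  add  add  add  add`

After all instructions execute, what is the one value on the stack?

12    12
-6    12 -6
-5    12 -6 -5
-3    12 -6 -5 -3
sub   12 -6 -2
neg   12 -6 2
dup   12 -6 2 2
idiv  12 -6 1
12    12 -6 1 12
-2    12 -6 1 12 -2
-2    12 -6 1 12 -2 -2
mul   12 -6 1 12 4
-9    12 -6 1 12 4 -9
mul   12 -6 1 12 -36
5     12 -6 1 12 -36 5
mod   12 -6 1 12 -1
add   12 -6 1 11
add   12 -6 12
add   12 6
add   18

18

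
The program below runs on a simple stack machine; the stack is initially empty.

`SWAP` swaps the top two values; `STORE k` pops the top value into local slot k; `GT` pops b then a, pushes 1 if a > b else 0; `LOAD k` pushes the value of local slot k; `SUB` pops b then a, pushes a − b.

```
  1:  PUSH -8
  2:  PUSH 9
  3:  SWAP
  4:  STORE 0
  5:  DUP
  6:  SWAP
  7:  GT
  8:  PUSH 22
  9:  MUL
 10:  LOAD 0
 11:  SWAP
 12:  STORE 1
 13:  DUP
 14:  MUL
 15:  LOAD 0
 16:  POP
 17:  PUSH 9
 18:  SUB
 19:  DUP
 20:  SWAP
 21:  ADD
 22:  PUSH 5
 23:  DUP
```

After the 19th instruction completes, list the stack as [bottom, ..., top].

[55, 55]

PUSH -8  -8
PUSH 9   -8 9
SWAP     9 -8
STORE 0  9
DUP      9 9
SWAP     9 9
GT       0
PUSH 22  0 22
MUL      0
LOAD 0   0 -8
SWAP     -8 0
STORE 1  -8
DUP      -8 -8
MUL      64
LOAD 0   64 -8
POP      64
PUSH 9   64 9
SUB      55
DUP      55 55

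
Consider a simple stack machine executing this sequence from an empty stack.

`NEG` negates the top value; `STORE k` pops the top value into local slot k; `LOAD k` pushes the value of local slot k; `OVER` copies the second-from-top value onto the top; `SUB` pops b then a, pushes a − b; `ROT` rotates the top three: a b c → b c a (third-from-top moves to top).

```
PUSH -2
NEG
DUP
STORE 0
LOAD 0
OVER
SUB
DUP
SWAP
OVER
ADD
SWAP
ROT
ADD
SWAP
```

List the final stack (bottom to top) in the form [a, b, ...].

PUSH -2 → -2
NEG     → 2
DUP     → 2 2
STORE 0 → 2
LOAD 0  → 2 2
OVER    → 2 2 2
SUB     → 2 0
DUP     → 2 0 0
SWAP    → 2 0 0
OVER    → 2 0 0 0
ADD     → 2 0 0
SWAP    → 2 0 0
ROT     → 0 0 2
ADD     → 0 2
SWAP    → 2 0

[2, 0]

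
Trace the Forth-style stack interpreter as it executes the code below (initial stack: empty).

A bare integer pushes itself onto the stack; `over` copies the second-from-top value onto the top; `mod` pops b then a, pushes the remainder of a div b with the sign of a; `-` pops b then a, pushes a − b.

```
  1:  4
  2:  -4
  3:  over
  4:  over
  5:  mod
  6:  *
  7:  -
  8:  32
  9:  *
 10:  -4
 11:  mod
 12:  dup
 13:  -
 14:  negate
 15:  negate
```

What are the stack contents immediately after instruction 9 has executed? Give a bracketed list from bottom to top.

4    -> 4
-4   -> 4 -4
over -> 4 -4 4
over -> 4 -4 4 -4
mod  -> 4 -4 0
*    -> 4 0
-    -> 4
32   -> 4 32
*    -> 128

[128]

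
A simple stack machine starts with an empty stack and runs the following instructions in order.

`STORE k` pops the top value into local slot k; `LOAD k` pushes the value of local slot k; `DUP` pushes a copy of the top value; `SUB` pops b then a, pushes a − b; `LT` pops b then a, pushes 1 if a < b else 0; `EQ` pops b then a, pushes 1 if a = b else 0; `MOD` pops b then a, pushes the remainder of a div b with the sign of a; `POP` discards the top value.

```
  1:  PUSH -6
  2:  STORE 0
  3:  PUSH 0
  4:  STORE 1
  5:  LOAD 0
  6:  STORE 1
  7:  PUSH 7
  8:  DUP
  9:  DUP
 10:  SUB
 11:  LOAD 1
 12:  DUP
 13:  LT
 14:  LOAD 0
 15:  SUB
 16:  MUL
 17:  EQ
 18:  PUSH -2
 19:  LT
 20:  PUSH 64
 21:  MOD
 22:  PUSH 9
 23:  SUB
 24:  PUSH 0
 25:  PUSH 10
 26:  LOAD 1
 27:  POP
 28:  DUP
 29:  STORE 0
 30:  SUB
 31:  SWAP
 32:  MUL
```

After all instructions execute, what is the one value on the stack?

90

PUSH -6 → -6
STORE 0 → (empty)
PUSH 0  → 0
STORE 1 → (empty)
LOAD 0  → -6
STORE 1 → (empty)
PUSH 7  → 7
DUP     → 7 7
DUP     → 7 7 7
SUB     → 7 0
LOAD 1  → 7 0 -6
DUP     → 7 0 -6 -6
LT      → 7 0 0
LOAD 0  → 7 0 0 -6
SUB     → 7 0 6
MUL     → 7 0
EQ      → 0
PUSH -2 → 0 -2
LT      → 0
PUSH 64 → 0 64
MOD     → 0
PUSH 9  → 0 9
SUB     → -9
PUSH 0  → -9 0
PUSH 10 → -9 0 10
LOAD 1  → -9 0 10 -6
POP     → -9 0 10
DUP     → -9 0 10 10
STORE 0 → -9 0 10
SUB     → -9 -10
SWAP    → -10 -9
MUL     → 90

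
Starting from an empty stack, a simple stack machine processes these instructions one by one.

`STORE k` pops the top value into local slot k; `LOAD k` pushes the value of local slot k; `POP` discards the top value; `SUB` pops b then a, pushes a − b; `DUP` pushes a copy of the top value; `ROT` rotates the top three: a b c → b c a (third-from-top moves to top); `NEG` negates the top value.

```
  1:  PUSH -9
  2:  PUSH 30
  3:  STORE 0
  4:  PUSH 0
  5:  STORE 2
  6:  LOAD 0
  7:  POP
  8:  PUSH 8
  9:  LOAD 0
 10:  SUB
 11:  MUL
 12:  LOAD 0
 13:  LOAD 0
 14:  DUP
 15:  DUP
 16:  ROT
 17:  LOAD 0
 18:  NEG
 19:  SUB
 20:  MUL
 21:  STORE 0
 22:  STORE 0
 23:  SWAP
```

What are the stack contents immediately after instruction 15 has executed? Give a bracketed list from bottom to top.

PUSH -9 : -9
PUSH 30 : -9 30
STORE 0 : -9
PUSH 0  : -9 0
STORE 2 : -9
LOAD 0  : -9 30
POP     : -9
PUSH 8  : -9 8
LOAD 0  : -9 8 30
SUB     : -9 -22
MUL     : 198
LOAD 0  : 198 30
LOAD 0  : 198 30 30
DUP     : 198 30 30 30
DUP     : 198 30 30 30 30

[198, 30, 30, 30, 30]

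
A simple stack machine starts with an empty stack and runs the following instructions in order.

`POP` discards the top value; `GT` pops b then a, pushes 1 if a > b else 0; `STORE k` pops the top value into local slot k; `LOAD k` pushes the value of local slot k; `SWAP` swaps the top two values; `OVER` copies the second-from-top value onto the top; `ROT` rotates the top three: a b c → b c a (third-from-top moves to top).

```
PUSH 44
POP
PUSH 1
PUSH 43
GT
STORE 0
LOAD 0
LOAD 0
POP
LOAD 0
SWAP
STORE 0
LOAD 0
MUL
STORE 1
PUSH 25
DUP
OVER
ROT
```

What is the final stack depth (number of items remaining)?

3

PUSH 44 : [44]
POP     : []
PUSH 1  : [1]
PUSH 43 : [1, 43]
GT      : [0]
STORE 0 : []
LOAD 0  : [0]
LOAD 0  : [0, 0]
POP     : [0]
LOAD 0  : [0, 0]
SWAP    : [0, 0]
STORE 0 : [0]
LOAD 0  : [0, 0]
MUL     : [0]
STORE 1 : []
PUSH 25 : [25]
DUP     : [25, 25]
OVER    : [25, 25, 25]
ROT     : [25, 25, 25]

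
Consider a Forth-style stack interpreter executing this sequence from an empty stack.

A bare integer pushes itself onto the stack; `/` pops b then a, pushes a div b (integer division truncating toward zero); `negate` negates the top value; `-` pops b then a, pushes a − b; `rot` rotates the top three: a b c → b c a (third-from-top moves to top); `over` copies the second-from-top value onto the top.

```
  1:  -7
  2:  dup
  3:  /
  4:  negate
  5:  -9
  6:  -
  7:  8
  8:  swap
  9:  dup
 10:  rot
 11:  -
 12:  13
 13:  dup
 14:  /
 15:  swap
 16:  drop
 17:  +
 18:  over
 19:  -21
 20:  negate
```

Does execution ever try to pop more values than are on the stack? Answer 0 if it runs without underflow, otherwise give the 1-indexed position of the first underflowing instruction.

-7     : -7
dup    : -7 -7
/      : 1
negate : -1
-9     : -1 -9
-      : 8
8      : 8 8
swap   : 8 8
dup    : 8 8 8
rot    : 8 8 8
-      : 8 0
13     : 8 0 13
dup    : 8 0 13 13
/      : 8 0 1
swap   : 8 1 0
drop   : 8 1
+      : 9
over  — needs 2 operands, stack has 1 → underflow

18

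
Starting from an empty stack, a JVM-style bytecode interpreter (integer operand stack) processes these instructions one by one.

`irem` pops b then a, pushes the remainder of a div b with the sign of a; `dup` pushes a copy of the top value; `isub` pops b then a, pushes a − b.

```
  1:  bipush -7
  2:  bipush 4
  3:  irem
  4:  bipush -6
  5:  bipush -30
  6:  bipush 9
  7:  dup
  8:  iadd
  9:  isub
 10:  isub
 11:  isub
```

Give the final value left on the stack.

-45

bipush -7  -> -7
bipush 4   -> -7 4
irem       -> -3
bipush -6  -> -3 -6
bipush -30 -> -3 -6 -30
bipush 9   -> -3 -6 -30 9
dup        -> -3 -6 -30 9 9
iadd       -> -3 -6 -30 18
isub       -> -3 -6 -48
isub       -> -3 42
isub       -> -45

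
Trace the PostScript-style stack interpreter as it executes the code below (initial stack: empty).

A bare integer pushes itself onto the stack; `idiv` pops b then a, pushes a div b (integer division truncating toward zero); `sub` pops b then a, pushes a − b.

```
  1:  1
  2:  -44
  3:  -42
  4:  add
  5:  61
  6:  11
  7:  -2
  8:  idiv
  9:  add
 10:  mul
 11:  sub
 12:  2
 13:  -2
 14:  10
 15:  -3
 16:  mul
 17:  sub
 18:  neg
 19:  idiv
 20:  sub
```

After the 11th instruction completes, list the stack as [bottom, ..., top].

[4817]

1    : [1]
-44  : [1, -44]
-42  : [1, -44, -42]
add  : [1, -86]
61   : [1, -86, 61]
11   : [1, -86, 61, 11]
-2   : [1, -86, 61, 11, -2]
idiv : [1, -86, 61, -5]
add  : [1, -86, 56]
mul  : [1, -4816]
sub  : [4817]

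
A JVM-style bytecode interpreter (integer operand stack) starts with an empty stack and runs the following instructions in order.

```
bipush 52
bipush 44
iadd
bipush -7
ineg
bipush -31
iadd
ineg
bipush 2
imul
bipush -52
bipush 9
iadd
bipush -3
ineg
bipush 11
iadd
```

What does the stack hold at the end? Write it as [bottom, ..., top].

bipush 52  → 52
bipush 44  → 52 44
iadd       → 96
bipush -7  → 96 -7
ineg       → 96 7
bipush -31 → 96 7 -31
iadd       → 96 -24
ineg       → 96 24
bipush 2   → 96 24 2
imul       → 96 48
bipush -52 → 96 48 -52
bipush 9   → 96 48 -52 9
iadd       → 96 48 -43
bipush -3  → 96 48 -43 -3
ineg       → 96 48 -43 3
bipush 11  → 96 48 -43 3 11
iadd       → 96 48 -43 14

[96, 48, -43, 14]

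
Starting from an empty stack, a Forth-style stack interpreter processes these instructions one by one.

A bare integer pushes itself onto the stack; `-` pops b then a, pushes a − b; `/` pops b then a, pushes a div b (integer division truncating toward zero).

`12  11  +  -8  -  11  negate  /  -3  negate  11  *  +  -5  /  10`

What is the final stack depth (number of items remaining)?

12     -> [12]
11     -> [12, 11]
+      -> [23]
-8     -> [23, -8]
-      -> [31]
11     -> [31, 11]
negate -> [31, -11]
/      -> [-2]
-3     -> [-2, -3]
negate -> [-2, 3]
11     -> [-2, 3, 11]
*      -> [-2, 33]
+      -> [31]
-5     -> [31, -5]
/      -> [-6]
10     -> [-6, 10]

2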